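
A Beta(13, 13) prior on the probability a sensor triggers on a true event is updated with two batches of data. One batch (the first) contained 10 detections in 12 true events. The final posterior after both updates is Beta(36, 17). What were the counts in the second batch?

13 detections and 2 misses

Sequential conjugate updates are equivalent to a single update on the pooled data, so total successes = posterior α − prior α and total failures = posterior β − prior β.
Total across both batches: 36−13=23 detections, 17−13=4 misses.
Subtract the first batch: 23−10=13 detections and 4−2=2 misses.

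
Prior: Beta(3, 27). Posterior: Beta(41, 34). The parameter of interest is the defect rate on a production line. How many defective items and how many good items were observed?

Beta is conjugate to the binomial likelihood: posterior = Beta(α+s, β+f).
Match parameters: s=41−3=38, f=34−27=7.

38 defective items and 7 good items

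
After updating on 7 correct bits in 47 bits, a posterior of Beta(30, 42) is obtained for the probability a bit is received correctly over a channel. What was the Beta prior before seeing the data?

Beta(23, 2)

Beta is conjugate to the binomial likelihood: posterior = Beta(α+s, β+f).
Subtract the data counts: 30−7=23, 42−40=2.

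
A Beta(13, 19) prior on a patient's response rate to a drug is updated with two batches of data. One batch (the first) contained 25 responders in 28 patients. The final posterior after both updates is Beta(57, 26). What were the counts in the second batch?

19 responders and 4 non-responders

Sequential conjugate updates are equivalent to a single update on the pooled data, so total successes = posterior α − prior α and total failures = posterior β − prior β.
Total across both batches: 57−13=44 responders, 26−19=7 non-responders.
Subtract the first batch: 44−25=19 responders and 7−3=4 non-responders.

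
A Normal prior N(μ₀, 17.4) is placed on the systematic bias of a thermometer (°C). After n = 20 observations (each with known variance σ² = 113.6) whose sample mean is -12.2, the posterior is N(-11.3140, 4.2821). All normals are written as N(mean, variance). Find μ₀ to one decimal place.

The posterior mean is a precision-weighted average: μ_n = (τ₀μ₀ + τ_data·x̄)/(τ₀+τ_data), with τ₀=1/σ₀² and τ_data=n/σ².
Here τ₀ = 1/17.4 = 0.057471 and τ_data = 20/113.6 = 0.176056, so τ_n = 0.233527.
Rearranging for μ₀: μ₀ = (μ_n·τ_n − τ_data·x̄)/τ₀ = (-11.3140·0.233527 − 0.176056·-12.2) / 0.057471 = -0.494241/0.057471 ≈ -8.6.

μ₀ = -8.6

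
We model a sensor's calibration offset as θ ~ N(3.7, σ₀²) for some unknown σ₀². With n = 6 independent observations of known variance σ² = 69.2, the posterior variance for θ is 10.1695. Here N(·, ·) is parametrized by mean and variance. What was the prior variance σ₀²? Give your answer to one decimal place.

σ₀² = 86.0

Posterior precision equals prior precision plus data precision: 1/σ_n² = 1/σ₀² + n/σ².
So 1/σ₀² = 1/10.1695 − 6/69.2 = 0.098333 − 0.086705 = 0.011628.
Hence σ₀² = 1/0.011628 ≈ 86.0.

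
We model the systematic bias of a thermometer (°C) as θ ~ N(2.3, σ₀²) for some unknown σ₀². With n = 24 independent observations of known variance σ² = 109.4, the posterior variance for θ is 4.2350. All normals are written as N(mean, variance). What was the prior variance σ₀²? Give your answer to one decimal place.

σ₀² = 59.7

Posterior precision equals prior precision plus data precision: 1/σ_n² = 1/σ₀² + n/σ².
So 1/σ₀² = 1/4.2350 − 24/109.4 = 0.236128 − 0.219378 = 0.016750.
Hence σ₀² = 1/0.016750 ≈ 59.7.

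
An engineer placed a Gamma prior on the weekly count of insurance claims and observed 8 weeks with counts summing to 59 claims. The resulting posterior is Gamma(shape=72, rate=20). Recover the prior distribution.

Gamma(shape=13, rate=12)

A Gamma(α, β) prior (rate parametrization) on a Poisson rate with n observations summing to S gives posterior Gamma(α+S, β+n).
So α = 72 − 59 = 13 and β = 20 − 8 = 12.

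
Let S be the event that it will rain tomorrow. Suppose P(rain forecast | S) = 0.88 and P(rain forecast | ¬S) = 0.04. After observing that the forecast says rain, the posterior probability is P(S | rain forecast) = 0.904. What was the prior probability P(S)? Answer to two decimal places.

P(S) = 0.30

Bayes' rule in odds form gives O(S|E) = O(S)·[P(E|S)/P(E|¬S)], hence O(S) = O(S|E)/LR.
Posterior odds = 0.904/(1−0.904) = 9.4167. LR = 0.88/0.04 = 22.0000.
Prior odds = 9.4167/22.0000 = 0.4280, so P(S) = 0.4280/(1+0.4280) ≈ 0.30.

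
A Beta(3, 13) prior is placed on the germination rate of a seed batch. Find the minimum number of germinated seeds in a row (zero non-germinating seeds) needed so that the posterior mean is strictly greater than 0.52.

After k germinated seeds and 0 non-germinating seeds the posterior is Beta(3+k, 13), with mean (3+k)/(3+13+k).
Set (3+k)/(16+k) > 0.52 and solve: k > (0.52·16 − 3)/(1 − 0.52) = 11.083.
The smallest integer exceeding 11.083 is 12.

k = 12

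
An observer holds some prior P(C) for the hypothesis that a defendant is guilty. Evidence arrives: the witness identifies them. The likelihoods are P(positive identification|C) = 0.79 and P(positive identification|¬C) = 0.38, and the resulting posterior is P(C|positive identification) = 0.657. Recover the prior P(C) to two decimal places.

P(C) = 0.48

In odds form, posterior odds = prior odds × likelihood ratio, so prior odds = posterior odds ÷ LR.
Posterior odds = 0.657/(1−0.657) = 1.9155. LR = 0.79/0.38 = 2.0789.
Prior odds = 1.9155/2.0789 = 0.9214, so P(C) = 0.9214/(1+0.9214) ≈ 0.48.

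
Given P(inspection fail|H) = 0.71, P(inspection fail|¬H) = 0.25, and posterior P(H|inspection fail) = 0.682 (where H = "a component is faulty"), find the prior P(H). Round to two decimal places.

P(H) = 0.43

Bayes' rule in odds form gives O(H|E) = O(H)·[P(E|H)/P(E|¬H)], hence O(H) = O(H|E)/LR.
Posterior odds = 0.682/(1−0.682) = 2.1447. LR = 0.71/0.25 = 2.8400.
Prior odds = 2.1447/2.8400 = 0.7552, so P(H) = 0.7552/(1+0.7552) ≈ 0.43.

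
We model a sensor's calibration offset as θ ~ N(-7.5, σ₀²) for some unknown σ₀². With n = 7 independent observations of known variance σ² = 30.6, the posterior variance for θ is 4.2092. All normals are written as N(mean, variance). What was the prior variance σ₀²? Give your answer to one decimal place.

For the Normal–Normal model with known σ², precisions add: τ_n = τ₀ + n/σ².
So 1/σ₀² = 1/4.2092 − 7/30.6 = 0.237575 − 0.228758 = 0.008817.
Hence σ₀² = 1/0.008817 ≈ 113.4.

σ₀² = 113.4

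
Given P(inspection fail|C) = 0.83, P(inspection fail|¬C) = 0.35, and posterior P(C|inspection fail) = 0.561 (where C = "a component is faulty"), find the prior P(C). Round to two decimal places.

In odds form, posterior odds = prior odds × likelihood ratio, so prior odds = posterior odds ÷ LR.
Posterior odds = 0.561/(1−0.561) = 1.2779. LR = 0.83/0.35 = 2.3714.
Prior odds = 1.2779/2.3714 = 0.5389, so P(C) = 0.5389/(1+0.5389) ≈ 0.35.

P(C) = 0.35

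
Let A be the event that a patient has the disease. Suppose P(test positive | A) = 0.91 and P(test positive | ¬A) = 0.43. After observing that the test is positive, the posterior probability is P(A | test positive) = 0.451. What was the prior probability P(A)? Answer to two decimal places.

In odds form, posterior odds = prior odds × likelihood ratio, so prior odds = posterior odds ÷ LR.
Posterior odds = 0.451/(1−0.451) = 0.8215. LR = 0.91/0.43 = 2.1163.
Prior odds = 0.8215/2.1163 = 0.3882, so P(A) = 0.3882/(1+0.3882) ≈ 0.28.

P(A) = 0.28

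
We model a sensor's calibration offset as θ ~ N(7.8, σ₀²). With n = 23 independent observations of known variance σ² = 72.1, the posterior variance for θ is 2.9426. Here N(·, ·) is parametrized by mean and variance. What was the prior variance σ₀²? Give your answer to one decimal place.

σ₀² = 48.0

For the Normal–Normal model with known σ², precisions add: τ_n = τ₀ + n/σ².
So 1/σ₀² = 1/2.9426 − 23/72.1 = 0.339836 − 0.319001 = 0.020835.
Hence σ₀² = 1/0.020835 ≈ 48.0.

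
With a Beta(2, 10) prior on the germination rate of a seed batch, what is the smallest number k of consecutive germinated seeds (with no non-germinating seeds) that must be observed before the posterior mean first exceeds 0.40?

k = 5

After k germinated seeds and 0 non-germinating seeds the posterior is Beta(2+k, 10), with mean (2+k)/(2+10+k).
Set (2+k)/(12+k) > 0.40 and solve: k > (0.40·12 − 2)/(1 − 0.40) = 4.667.
The smallest integer exceeding 4.667 is 5.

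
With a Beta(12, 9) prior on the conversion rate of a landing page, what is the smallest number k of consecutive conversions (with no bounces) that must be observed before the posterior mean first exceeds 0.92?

After k conversions and 0 bounces the posterior is Beta(12+k, 9), with mean (12+k)/(12+9+k).
Set (12+k)/(21+k) > 0.92 and solve: k > (0.92·21 − 12)/(1 − 0.92) = 91.500.
The smallest integer exceeding 91.500 is 92, and checking k=92: (104)/(113) = 0.9204 > 0.92.

k = 92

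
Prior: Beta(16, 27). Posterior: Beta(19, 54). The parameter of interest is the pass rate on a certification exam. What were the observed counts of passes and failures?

3 passes and 27 failures

A Beta(a, b) prior with s successes and f failures in binomial data gives a Beta(a+s, b+f) posterior.
Match parameters: s=19−16=3, f=54−27=27.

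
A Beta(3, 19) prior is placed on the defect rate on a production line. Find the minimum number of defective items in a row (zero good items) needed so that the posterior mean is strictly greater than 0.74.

k = 52

After k defective items and 0 good items the posterior is Beta(3+k, 19), with mean (3+k)/(3+19+k).
Set (3+k)/(22+k) > 0.74 and solve: k > (0.74·22 − 3)/(1 − 0.74) = 51.077.
The smallest integer exceeding 51.077 is 52.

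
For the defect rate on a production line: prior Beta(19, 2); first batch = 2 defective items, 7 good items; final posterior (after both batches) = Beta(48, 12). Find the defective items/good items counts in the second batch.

Because Beta–binomial updating is additive in the counts, the combined data contributed (α_post−α_prior, β_post−β_prior) successes and failures.
Total across both batches: 48−19=29 defective items, 12−2=10 good items.
Subtract the first batch: 29−2=27 defective items and 10−7=3 good items.

27 defective items and 3 good items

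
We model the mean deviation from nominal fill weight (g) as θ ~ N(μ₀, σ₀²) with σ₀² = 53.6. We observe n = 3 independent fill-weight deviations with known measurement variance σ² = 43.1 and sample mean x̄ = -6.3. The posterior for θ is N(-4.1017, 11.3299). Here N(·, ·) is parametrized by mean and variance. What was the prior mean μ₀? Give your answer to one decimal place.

μ₀ = 4.1

The posterior mean is a precision-weighted average: μ_n = (τ₀μ₀ + τ_data·x̄)/(τ₀+τ_data), with τ₀=1/σ₀² and τ_data=n/σ².
Here τ₀ = 1/53.6 = 0.018657 and τ_data = 3/43.1 = 0.069606, so τ_n = 0.088263.
Rearranging for μ₀: μ₀ = (μ_n·τ_n − τ_data·x̄)/τ₀ = (-4.1017·0.088263 − 0.069606·-6.3) / 0.018657 = 0.076489/0.018657 ≈ 4.1.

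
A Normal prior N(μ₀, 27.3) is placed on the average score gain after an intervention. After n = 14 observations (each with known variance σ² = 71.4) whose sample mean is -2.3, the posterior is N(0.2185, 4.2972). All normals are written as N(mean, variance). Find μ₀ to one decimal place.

μ₀ = 13.7

The posterior mean is a precision-weighted average: μ_n = (τ₀μ₀ + τ_data·x̄)/(τ₀+τ_data), with τ₀=1/σ₀² and τ_data=n/σ².
Here τ₀ = 1/27.3 = 0.036630 and τ_data = 14/71.4 = 0.196078, so τ_n = 0.232708.
Rearranging for μ₀: μ₀ = (μ_n·τ_n − τ_data·x̄)/τ₀ = (0.2185·0.232708 − 0.196078·-2.3) / 0.036630 = 0.501826/0.036630 ≈ 13.7.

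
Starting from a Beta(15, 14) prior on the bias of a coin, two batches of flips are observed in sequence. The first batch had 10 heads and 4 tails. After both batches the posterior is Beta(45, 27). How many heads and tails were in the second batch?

20 heads and 9 tails

Sequential conjugate updates are equivalent to a single update on the pooled data, so total successes = posterior α − prior α and total failures = posterior β − prior β.
Total across both batches: 45−15=30 heads, 27−14=13 tails.
Subtract the first batch: 30−10=20 heads and 13−4=9 tails.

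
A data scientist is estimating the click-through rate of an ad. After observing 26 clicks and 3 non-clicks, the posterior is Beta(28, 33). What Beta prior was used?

Beta is conjugate to the binomial likelihood: posterior = Beta(α+s, β+f).
Subtract the data counts: 28−26=2, 33−3=30.

Beta(2, 30)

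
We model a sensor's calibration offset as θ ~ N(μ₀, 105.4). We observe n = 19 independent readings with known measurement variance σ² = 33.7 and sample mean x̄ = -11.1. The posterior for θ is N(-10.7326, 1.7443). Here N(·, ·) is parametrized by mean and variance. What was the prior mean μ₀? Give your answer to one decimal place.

With known observation variance, the Normal–Normal posterior has precision τ_n = τ₀ + n/σ² and mean μ_n = (τ₀μ₀ + (n/σ²)x̄)/τ_n.
Here τ₀ = 1/105.4 = 0.009488 and τ_data = 19/33.7 = 0.563798, so τ_n = 0.573286.
Rearranging for μ₀: μ₀ = (μ_n·τ_n − τ_data·x̄)/τ₀ = (-10.7326·0.573286 − 0.563798·-11.1) / 0.009488 = 0.105308/0.009488 ≈ 11.1.

μ₀ = 11.1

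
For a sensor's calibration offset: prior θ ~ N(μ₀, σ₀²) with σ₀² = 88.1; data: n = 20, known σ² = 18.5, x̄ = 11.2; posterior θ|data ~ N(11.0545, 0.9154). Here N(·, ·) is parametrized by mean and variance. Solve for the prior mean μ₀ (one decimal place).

μ₀ = -2.8

With known observation variance, the Normal–Normal posterior has precision τ_n = τ₀ + n/σ² and mean μ_n = (τ₀μ₀ + (n/σ²)x̄)/τ_n.
Here τ₀ = 1/88.1 = 0.011351 and τ_data = 20/18.5 = 1.081081, so τ_n = 1.092432.
Rearranging for μ₀: μ₀ = (μ_n·τ_n − τ_data·x̄)/τ₀ = (11.0545·1.092432 − 1.081081·11.2) / 0.011351 = -0.031818/0.011351 ≈ -2.8.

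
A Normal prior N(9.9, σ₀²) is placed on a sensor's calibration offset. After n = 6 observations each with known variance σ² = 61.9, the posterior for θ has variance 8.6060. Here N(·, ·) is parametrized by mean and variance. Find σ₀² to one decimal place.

Posterior precision equals prior precision plus data precision: 1/σ_n² = 1/σ₀² + n/σ².
So 1/σ₀² = 1/8.6060 − 6/61.9 = 0.116198 − 0.096931 = 0.019267.
Hence σ₀² = 1/0.019267 ≈ 51.9.

σ₀² = 51.9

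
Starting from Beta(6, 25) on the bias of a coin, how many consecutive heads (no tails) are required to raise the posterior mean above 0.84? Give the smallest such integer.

k = 126

After k heads and 0 tails the posterior is Beta(6+k, 25), with mean (6+k)/(6+25+k).
Set (6+k)/(31+k) > 0.84 and solve: k > (0.84·31 − 6)/(1 − 0.84) = 125.250.
The smallest integer exceeding 125.250 is 126, and checking k=126: (132)/(157) = 0.8408 > 0.84.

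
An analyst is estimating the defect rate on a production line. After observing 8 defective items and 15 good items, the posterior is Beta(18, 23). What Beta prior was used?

Beta(10, 8)

A Beta(a, b) prior with s successes and f failures in binomial data gives a Beta(a+s, b+f) posterior.
Subtract the data counts: 18−8=10, 23−15=8.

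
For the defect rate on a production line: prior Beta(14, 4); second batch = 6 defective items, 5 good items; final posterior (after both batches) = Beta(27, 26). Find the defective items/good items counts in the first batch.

7 defective items and 17 good items

Sequential conjugate updates are equivalent to a single update on the pooled data, so total successes = posterior α − prior α and total failures = posterior β − prior β.
Total across both batches: 27−14=13 defective items, 26−4=22 good items.
Subtract the second batch: 13−6=7 defective items and 22−5=17 good items.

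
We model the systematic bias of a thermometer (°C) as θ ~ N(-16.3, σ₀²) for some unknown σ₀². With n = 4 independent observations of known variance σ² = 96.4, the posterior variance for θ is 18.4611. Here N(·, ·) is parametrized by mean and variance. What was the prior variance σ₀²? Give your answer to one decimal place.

Posterior precision equals prior precision plus data precision: 1/σ_n² = 1/σ₀² + n/σ².
So 1/σ₀² = 1/18.4611 − 4/96.4 = 0.054168 − 0.041494 = 0.012674.
Hence σ₀² = 1/0.012674 ≈ 78.9.

σ₀² = 78.9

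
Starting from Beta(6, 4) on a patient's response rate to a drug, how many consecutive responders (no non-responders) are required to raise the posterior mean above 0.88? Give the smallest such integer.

k = 24

After k responders and 0 non-responders the posterior is Beta(6+k, 4), with mean (6+k)/(6+4+k).
Set (6+k)/(10+k) > 0.88 and solve: k > (0.88·10 − 6)/(1 − 0.88) = 23.333.
The smallest integer exceeding 23.333 is 24.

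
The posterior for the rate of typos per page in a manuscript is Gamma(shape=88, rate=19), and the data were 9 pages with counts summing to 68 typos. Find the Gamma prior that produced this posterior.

Gamma(shape=20, rate=10)

A Gamma(α, β) prior (rate parametrization) on a Poisson rate with n observations summing to S gives posterior Gamma(α+S, β+n).
So α = 88 − 68 = 20 and β = 19 − 9 = 10.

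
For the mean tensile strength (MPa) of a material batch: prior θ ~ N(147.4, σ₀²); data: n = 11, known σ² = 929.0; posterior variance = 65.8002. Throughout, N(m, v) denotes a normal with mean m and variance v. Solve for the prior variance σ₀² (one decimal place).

σ₀² = 297.9

Posterior precision equals prior precision plus data precision: 1/σ_n² = 1/σ₀² + n/σ².
So 1/σ₀² = 1/65.8002 − 11/929.0 = 0.015198 − 0.011841 = 0.003357.
Hence σ₀² = 1/0.003357 ≈ 297.9.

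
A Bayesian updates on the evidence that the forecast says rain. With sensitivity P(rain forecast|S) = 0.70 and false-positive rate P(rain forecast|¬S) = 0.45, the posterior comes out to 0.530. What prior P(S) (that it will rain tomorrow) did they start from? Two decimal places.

Bayes' rule in odds form gives O(S|E) = O(S)·[P(E|S)/P(E|¬S)], hence O(S) = O(S|E)/LR.
Posterior odds = 0.530/(1−0.530) = 1.1277. LR = 0.70/0.45 = 1.5556.
Prior odds = 1.1277/1.5556 = 0.7249, so P(S) = 0.7249/(1+0.7249) ≈ 0.42.

P(S) = 0.42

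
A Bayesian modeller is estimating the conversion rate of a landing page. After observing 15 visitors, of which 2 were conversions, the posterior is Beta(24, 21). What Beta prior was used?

Beta(22, 8)

Under Beta–binomial conjugacy the posterior parameters are (α+s, β+f).
So α = 24 − 2 = 22 and β = 21 − 13 = 8.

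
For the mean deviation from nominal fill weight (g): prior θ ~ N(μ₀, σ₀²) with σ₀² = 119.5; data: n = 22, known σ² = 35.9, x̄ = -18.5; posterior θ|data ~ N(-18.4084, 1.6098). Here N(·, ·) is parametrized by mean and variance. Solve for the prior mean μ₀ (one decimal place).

μ₀ = -11.7

With known observation variance, the Normal–Normal posterior has precision τ_n = τ₀ + n/σ² and mean μ_n = (τ₀μ₀ + (n/σ²)x̄)/τ_n.
Here τ₀ = 1/119.5 = 0.008368 and τ_data = 22/35.9 = 0.612813, so τ_n = 0.621181.
Rearranging for μ₀: μ₀ = (μ_n·τ_n − τ_data·x̄)/τ₀ = (-18.4084·0.621181 − 0.612813·-18.5) / 0.008368 = -0.097908/0.008368 ≈ -11.7.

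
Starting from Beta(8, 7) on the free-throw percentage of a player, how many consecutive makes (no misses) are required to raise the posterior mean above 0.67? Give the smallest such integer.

After k makes and 0 misses the posterior is Beta(8+k, 7), with mean (8+k)/(8+7+k).
Set (8+k)/(15+k) > 0.67 and solve: k > (0.67·15 − 8)/(1 − 0.67) = 6.212.
The smallest integer exceeding 6.212 is 7, and checking k=7: (15)/(22) = 0.6818 > 0.67.

k = 7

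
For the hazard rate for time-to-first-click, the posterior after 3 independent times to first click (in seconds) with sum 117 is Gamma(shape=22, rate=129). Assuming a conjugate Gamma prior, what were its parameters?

Gamma–exponential conjugacy: posterior shape = α + n, posterior rate = β + Σtᵢ.
So α = 22 − 3 = 19 and β = 129 − 117 = 12.

Gamma(shape=19, rate=12)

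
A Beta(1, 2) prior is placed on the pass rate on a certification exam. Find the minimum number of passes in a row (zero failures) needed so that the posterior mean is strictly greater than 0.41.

k = 1

After k passes and 0 failures the posterior is Beta(1+k, 2), with mean (1+k)/(1+2+k).
Set (1+k)/(3+k) > 0.41 and solve: k > (0.41·3 − 1)/(1 − 0.41) = 0.390.
The smallest integer exceeding 0.390 is 1, and checking k=1: (2)/(4) = 0.5000 > 0.41.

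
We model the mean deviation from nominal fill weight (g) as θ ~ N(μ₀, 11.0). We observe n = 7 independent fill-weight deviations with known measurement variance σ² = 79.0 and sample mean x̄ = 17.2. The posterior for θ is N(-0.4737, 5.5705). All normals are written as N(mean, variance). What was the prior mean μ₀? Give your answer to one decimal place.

μ₀ = -17.7

With known observation variance, the Normal–Normal posterior has precision τ_n = τ₀ + n/σ² and mean μ_n = (τ₀μ₀ + (n/σ²)x̄)/τ_n.
Here τ₀ = 1/11.0 = 0.090909 and τ_data = 7/79.0 = 0.088608, so τ_n = 0.179517.
Rearranging for μ₀: μ₀ = (μ_n·τ_n − τ_data·x̄)/τ₀ = (-0.4737·0.179517 − 0.088608·17.2) / 0.090909 = -1.609095/0.090909 ≈ -17.7.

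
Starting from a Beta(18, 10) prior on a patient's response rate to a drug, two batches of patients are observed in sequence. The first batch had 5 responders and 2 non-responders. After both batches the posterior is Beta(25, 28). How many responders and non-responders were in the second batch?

2 responders and 16 non-responders

Because Beta–binomial updating is additive in the counts, the combined data contributed (α_post−α_prior, β_post−β_prior) successes and failures.
Total across both batches: 25−18=7 responders, 28−10=18 non-responders.
Subtract the first batch: 7−5=2 responders and 18−2=16 non-responders.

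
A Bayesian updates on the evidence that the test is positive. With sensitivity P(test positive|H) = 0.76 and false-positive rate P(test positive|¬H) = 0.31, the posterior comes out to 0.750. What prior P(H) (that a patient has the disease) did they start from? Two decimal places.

In odds form, posterior odds = prior odds × likelihood ratio, so prior odds = posterior odds ÷ LR.
Posterior odds = 0.750/(1−0.750) = 3.0000. LR = 0.76/0.31 = 2.4516.
Prior odds = 3.0000/2.4516 = 1.2237, so P(H) = 1.2237/(1+1.2237) ≈ 0.55.

P(H) = 0.55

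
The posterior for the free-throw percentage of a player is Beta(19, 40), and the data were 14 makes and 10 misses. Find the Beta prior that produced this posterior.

Beta(5, 30)

Beta is conjugate to the binomial likelihood: posterior = Beta(a+s, b+f).
So a = 19 − 14 = 5 and b = 40 − 10 = 30.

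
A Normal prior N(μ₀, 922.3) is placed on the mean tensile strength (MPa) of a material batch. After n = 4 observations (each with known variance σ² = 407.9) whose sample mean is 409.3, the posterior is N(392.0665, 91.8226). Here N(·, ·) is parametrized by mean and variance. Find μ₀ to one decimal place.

μ₀ = 236.2

The posterior mean is a precision-weighted average: μ_n = (τ₀μ₀ + τ_data·x̄)/(τ₀+τ_data), with τ₀=1/σ₀² and τ_data=n/σ².
Here τ₀ = 1/922.3 = 0.001084 and τ_data = 4/407.9 = 0.009806, so τ_n = 0.010890.
Rearranging for μ₀: μ₀ = (μ_n·τ_n − τ_data·x̄)/τ₀ = (392.0665·0.010890 − 0.009806·409.3) / 0.001084 = 0.256008/0.001084 ≈ 236.2.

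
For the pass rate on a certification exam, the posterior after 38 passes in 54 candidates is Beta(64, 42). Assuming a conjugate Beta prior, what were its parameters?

Beta(26, 26)

Beta is conjugate to the binomial likelihood: posterior = Beta(α+s, β+f).
So α = 64 − 38 = 26 and β = 42 − 16 = 26.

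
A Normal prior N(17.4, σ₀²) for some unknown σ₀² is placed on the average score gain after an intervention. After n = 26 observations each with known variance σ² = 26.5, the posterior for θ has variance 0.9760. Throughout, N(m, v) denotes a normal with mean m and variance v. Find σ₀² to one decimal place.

For the Normal–Normal model with known σ², precisions add: τ_n = τ₀ + n/σ².
So 1/σ₀² = 1/0.9760 − 26/26.5 = 1.024590 − 0.981132 = 0.043458.
Hence σ₀² = 1/0.043458 ≈ 23.0.

σ₀² = 23.0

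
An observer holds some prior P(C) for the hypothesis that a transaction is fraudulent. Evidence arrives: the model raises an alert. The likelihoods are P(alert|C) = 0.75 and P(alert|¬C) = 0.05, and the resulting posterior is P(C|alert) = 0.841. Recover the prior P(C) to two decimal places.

P(C) = 0.26

In odds form, posterior odds = prior odds × likelihood ratio, so prior odds = posterior odds ÷ LR.
Posterior odds = 0.841/(1−0.841) = 5.2893. LR = 0.75/0.05 = 15.0000.
Prior odds = 5.2893/15.0000 = 0.3526, so P(C) = 0.3526/(1+0.3526) ≈ 0.26.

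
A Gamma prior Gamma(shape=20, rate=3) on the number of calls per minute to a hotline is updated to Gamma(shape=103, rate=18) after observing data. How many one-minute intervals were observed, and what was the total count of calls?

n = 15 one-minute intervals with total 83 calls

A Gamma(α, β) prior (rate parametrization) on a Poisson rate with n observations summing to S gives posterior Gamma(α+S, β+n).
Matching: Σxᵢ = 103 − 20 = 83 and n = 18 − 3 = 15.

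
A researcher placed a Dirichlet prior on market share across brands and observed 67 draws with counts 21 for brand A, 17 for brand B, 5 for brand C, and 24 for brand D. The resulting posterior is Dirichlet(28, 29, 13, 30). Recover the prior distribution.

Dirichlet(7, 12, 8, 6)

For a Dirichlet(α) prior with multinomial counts c, the posterior is Dirichlet(α + c) componentwise.
Subtract each count from the matching posterior parameter: 28−21=7, 29−17=12, 13−5=8, 30−24=6.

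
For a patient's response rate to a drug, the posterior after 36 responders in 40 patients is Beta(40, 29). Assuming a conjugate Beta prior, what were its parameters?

Beta(4, 25)

Under Beta–binomial conjugacy the posterior parameters are (α+s, β+f).
Subtract the data counts: 40−36=4, 29−4=25.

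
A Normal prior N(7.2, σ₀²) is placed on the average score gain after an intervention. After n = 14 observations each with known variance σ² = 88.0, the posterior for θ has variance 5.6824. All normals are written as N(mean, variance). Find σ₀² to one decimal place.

σ₀² = 59.2

For the Normal–Normal model with known σ², precisions add: τ_n = τ₀ + n/σ².
So 1/σ₀² = 1/5.6824 − 14/88.0 = 0.175982 − 0.159091 = 0.016891.
Hence σ₀² = 1/0.016891 ≈ 59.2.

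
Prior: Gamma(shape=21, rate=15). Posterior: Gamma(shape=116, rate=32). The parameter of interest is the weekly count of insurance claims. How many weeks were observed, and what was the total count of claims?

n = 17 weeks with total 95 claims

Gamma–Poisson conjugacy: posterior shape = α + Σxᵢ, posterior rate = β + n.
Matching: Σxᵢ = 116 − 21 = 95 and n = 32 − 15 = 17.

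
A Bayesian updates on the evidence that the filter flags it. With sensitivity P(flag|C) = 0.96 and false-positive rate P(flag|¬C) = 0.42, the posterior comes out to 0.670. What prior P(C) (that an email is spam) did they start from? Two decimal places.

P(C) = 0.47

Bayes' rule in odds form gives O(C|E) = O(C)·[P(E|C)/P(E|¬C)], hence O(C) = O(C|E)/LR.
Posterior odds = 0.670/(1−0.670) = 2.0303. LR = 0.96/0.42 = 2.2857.
Prior odds = 2.0303/2.2857 = 0.8883, so P(C) = 0.8883/(1+0.8883) ≈ 0.47.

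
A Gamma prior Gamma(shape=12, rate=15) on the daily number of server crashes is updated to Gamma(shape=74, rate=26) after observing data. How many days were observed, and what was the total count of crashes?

Gamma–Poisson conjugacy: posterior shape = α + Σxᵢ, posterior rate = β + n.
Matching: Σxᵢ = 74 − 12 = 62 and n = 26 − 15 = 11.

n = 11 days with total 62 crashes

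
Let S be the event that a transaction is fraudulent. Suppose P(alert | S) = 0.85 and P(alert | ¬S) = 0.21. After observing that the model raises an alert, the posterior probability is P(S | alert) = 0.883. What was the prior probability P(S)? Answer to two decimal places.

P(S) = 0.65

In odds form, posterior odds = prior odds × likelihood ratio, so prior odds = posterior odds ÷ LR.
Posterior odds = 0.883/(1−0.883) = 7.5470. LR = 0.85/0.21 = 4.0476.
Prior odds = 7.5470/4.0476 = 1.8646, so P(S) = 1.8646/(1+1.8646) ≈ 0.65.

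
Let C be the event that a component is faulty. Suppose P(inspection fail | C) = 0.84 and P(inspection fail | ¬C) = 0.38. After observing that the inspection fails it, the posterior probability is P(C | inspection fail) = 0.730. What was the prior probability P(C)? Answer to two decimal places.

Bayes' rule in odds form gives O(C|E) = O(C)·[P(E|C)/P(E|¬C)], hence O(C) = O(C|E)/LR.
Posterior odds = 0.730/(1−0.730) = 2.7037. LR = 0.84/0.38 = 2.2105.
Prior odds = 2.7037/2.2105 = 1.2231, so P(C) = 1.2231/(1+1.2231) ≈ 0.55.

P(C) = 0.55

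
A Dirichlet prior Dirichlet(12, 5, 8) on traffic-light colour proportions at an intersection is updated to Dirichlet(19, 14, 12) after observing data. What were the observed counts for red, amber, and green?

For a Dirichlet(α) prior with multinomial counts c, the posterior is Dirichlet(α + c) componentwise.
Counts are posterior − prior componentwise: 19−12=7, 14−5=9, 12−8=4.

counts (7, 9, 4)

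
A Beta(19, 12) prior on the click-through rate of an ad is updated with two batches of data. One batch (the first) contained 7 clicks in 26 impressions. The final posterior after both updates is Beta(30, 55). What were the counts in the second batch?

4 clicks and 24 non-clicks

Because Beta–binomial updating is additive in the counts, the combined data contributed (α_post−α_prior, β_post−β_prior) successes and failures.
Total across both batches: 30−19=11 clicks, 55−12=43 non-clicks.
Subtract the first batch: 11−7=4 clicks and 43−19=24 non-clicks.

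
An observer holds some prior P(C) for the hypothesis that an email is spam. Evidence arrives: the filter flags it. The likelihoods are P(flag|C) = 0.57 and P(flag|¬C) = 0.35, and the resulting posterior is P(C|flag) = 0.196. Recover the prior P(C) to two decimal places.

In odds form, posterior odds = prior odds × likelihood ratio, so prior odds = posterior odds ÷ LR.
Posterior odds = 0.196/(1−0.196) = 0.2438. LR = 0.57/0.35 = 1.6286.
Prior odds = 0.2438/1.6286 = 0.1497, so P(C) = 0.1497/(1+0.1497) ≈ 0.13.

P(C) = 0.13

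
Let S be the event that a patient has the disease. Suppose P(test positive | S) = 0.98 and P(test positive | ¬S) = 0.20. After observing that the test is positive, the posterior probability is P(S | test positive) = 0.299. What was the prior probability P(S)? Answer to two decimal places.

P(S) = 0.08

Bayes' rule in odds form gives O(S|E) = O(S)·[P(E|S)/P(E|¬S)], hence O(S) = O(S|E)/LR.
Posterior odds = 0.299/(1−0.299) = 0.4265. LR = 0.98/0.20 = 4.9000.
Prior odds = 0.4265/4.9000 = 0.0870, so P(S) = 0.0870/(1+0.0870) ≈ 0.08.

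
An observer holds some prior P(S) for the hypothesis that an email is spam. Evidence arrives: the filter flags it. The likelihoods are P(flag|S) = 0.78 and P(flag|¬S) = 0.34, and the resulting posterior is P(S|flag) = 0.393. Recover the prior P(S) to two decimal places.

P(S) = 0.22

Bayes' rule in odds form gives O(S|E) = O(S)·[P(E|S)/P(E|¬S)], hence O(S) = O(S|E)/LR.
Posterior odds = 0.393/(1−0.393) = 0.6474. LR = 0.78/0.34 = 2.2941.
Prior odds = 0.6474/2.2941 = 0.2822, so P(S) = 0.2822/(1+0.2822) ≈ 0.22.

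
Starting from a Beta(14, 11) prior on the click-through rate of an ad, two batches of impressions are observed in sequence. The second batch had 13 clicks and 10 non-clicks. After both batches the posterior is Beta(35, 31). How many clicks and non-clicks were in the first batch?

Sequential conjugate updates are equivalent to a single update on the pooled data, so total successes = posterior α − prior α and total failures = posterior β − prior β.
Total across both batches: 35−14=21 clicks, 31−11=20 non-clicks.
Subtract the second batch: 21−13=8 clicks and 20−10=10 non-clicks.

8 clicks and 10 non-clicks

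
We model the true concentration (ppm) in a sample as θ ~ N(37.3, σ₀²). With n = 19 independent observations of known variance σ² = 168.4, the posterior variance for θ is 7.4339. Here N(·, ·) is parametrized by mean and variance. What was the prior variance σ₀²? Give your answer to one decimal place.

For the Normal–Normal model with known σ², precisions add: τ_n = τ₀ + n/σ².
So 1/σ₀² = 1/7.4339 − 19/168.4 = 0.134519 − 0.112827 = 0.021692.
Hence σ₀² = 1/0.021692 ≈ 46.1.

σ₀² = 46.1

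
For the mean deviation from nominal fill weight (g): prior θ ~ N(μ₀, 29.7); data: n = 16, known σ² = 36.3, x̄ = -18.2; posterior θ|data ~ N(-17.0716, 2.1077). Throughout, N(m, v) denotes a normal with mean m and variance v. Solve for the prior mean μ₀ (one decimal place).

With known observation variance, the Normal–Normal posterior has precision τ_n = τ₀ + n/σ² and mean μ_n = (τ₀μ₀ + (n/σ²)x̄)/τ_n.
Here τ₀ = 1/29.7 = 0.033670 and τ_data = 16/36.3 = 0.440771, so τ_n = 0.474441.
Rearranging for μ₀: μ₀ = (μ_n·τ_n − τ_data·x̄)/τ₀ = (-17.0716·0.474441 − 0.440771·-18.2) / 0.033670 = -0.077435/0.033670 ≈ -2.3.

μ₀ = -2.3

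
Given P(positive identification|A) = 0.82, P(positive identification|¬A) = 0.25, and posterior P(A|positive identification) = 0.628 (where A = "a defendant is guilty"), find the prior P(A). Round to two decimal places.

P(A) = 0.34

In odds form, posterior odds = prior odds × likelihood ratio, so prior odds = posterior odds ÷ LR.
Posterior odds = 0.628/(1−0.628) = 1.6882. LR = 0.82/0.25 = 3.2800.
Prior odds = 1.6882/3.2800 = 0.5147, so P(A) = 0.5147/(1+0.5147) ≈ 0.34.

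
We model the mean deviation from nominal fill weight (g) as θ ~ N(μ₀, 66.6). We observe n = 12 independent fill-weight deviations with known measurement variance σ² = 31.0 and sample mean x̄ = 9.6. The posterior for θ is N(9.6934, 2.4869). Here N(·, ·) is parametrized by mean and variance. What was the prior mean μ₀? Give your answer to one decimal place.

μ₀ = 12.1

The posterior mean is a precision-weighted average: μ_n = (τ₀μ₀ + τ_data·x̄)/(τ₀+τ_data), with τ₀=1/σ₀² and τ_data=n/σ².
Here τ₀ = 1/66.6 = 0.015015 and τ_data = 12/31.0 = 0.387097, so τ_n = 0.402112.
Rearranging for μ₀: μ₀ = (μ_n·τ_n − τ_data·x̄)/τ₀ = (9.6934·0.402112 − 0.387097·9.6) / 0.015015 = 0.181701/0.015015 ≈ 12.1.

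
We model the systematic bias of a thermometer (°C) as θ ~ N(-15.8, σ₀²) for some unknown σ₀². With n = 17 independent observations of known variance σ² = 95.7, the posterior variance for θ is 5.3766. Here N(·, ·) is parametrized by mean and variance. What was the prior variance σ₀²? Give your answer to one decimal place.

σ₀² = 119.7

Posterior precision equals prior precision plus data precision: 1/σ_n² = 1/σ₀² + n/σ².
So 1/σ₀² = 1/5.3766 − 17/95.7 = 0.185991 − 0.177638 = 0.008353.
Hence σ₀² = 1/0.008353 ≈ 119.7.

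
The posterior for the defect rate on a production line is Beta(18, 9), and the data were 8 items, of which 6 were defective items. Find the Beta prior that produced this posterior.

Beta is conjugate to the binomial likelihood: posterior = Beta(a+s, b+f).
Subtract the data counts: 18−6=12, 9−2=7.

Beta(12, 7)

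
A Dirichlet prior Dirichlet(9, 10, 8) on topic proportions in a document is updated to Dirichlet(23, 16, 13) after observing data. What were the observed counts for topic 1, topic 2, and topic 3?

counts (14, 6, 5)

For a Dirichlet(α) prior with multinomial counts c, the posterior is Dirichlet(α + c) componentwise.
Counts are posterior − prior componentwise: 23−9=14, 16−10=6, 13−8=5.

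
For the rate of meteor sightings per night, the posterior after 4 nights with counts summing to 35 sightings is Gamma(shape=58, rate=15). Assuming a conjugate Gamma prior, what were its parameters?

Gamma(shape=23, rate=11)

A Gamma(α, β) prior (rate parametrization) on a Poisson rate with n observations summing to S gives posterior Gamma(α+S, β+n).
So α = 58 − 35 = 23 and β = 15 − 4 = 11.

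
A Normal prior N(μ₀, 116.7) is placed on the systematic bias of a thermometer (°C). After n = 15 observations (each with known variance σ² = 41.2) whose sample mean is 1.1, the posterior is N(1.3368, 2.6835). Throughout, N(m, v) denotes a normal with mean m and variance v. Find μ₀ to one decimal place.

With known observation variance, the Normal–Normal posterior has precision τ_n = τ₀ + n/σ² and mean μ_n = (τ₀μ₀ + (n/σ²)x̄)/τ_n.
Here τ₀ = 1/116.7 = 0.008569 and τ_data = 15/41.2 = 0.364078, so τ_n = 0.372647.
Rearranging for μ₀: μ₀ = (μ_n·τ_n − τ_data·x̄)/τ₀ = (1.3368·0.372647 − 0.364078·1.1) / 0.008569 = 0.097669/0.008569 ≈ 11.4.

μ₀ = 11.4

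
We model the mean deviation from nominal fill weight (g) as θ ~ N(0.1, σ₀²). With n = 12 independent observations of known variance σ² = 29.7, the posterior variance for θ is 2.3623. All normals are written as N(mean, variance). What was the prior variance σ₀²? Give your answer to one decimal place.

σ₀² = 51.9

For the Normal–Normal model with known σ², precisions add: τ_n = τ₀ + n/σ².
So 1/σ₀² = 1/2.3623 − 12/29.7 = 0.423316 − 0.404040 = 0.019276.
Hence σ₀² = 1/0.019276 ≈ 51.9.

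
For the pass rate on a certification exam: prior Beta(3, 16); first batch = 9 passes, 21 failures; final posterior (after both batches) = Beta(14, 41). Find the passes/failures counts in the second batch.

2 passes and 4 failures

Because Beta–binomial updating is additive in the counts, the combined data contributed (α_post−α_prior, β_post−β_prior) successes and failures.
Total across both batches: 14−3=11 passes, 41−16=25 failures.
Subtract the first batch: 11−9=2 passes and 25−21=4 failures.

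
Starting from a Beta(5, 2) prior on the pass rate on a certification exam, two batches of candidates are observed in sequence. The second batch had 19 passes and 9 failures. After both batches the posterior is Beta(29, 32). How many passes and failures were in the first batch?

Sequential conjugate updates are equivalent to a single update on the pooled data, so total successes = posterior α − prior α and total failures = posterior β − prior β.
Total across both batches: 29−5=24 passes, 32−2=30 failures.
Subtract the second batch: 24−19=5 passes and 30−9=21 failures.

5 passes and 21 failures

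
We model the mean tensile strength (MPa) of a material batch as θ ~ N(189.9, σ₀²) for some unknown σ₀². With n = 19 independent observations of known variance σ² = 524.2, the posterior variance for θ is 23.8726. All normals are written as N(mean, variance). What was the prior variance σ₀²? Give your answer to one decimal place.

σ₀² = 177.2

For the Normal–Normal model with known σ², precisions add: τ_n = τ₀ + n/σ².
So 1/σ₀² = 1/23.8726 − 19/524.2 = 0.041889 − 0.036246 = 0.005643.
Hence σ₀² = 1/0.005643 ≈ 177.2.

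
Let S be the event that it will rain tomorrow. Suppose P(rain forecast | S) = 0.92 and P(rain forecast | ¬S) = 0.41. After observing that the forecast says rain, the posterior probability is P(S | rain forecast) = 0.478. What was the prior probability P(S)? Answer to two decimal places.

In odds form, posterior odds = prior odds × likelihood ratio, so prior odds = posterior odds ÷ LR.
Posterior odds = 0.478/(1−0.478) = 0.9157. LR = 0.92/0.41 = 2.2439.
Prior odds = 0.9157/2.2439 = 0.4081, so P(S) = 0.4081/(1+0.4081) ≈ 0.29.

P(S) = 0.29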